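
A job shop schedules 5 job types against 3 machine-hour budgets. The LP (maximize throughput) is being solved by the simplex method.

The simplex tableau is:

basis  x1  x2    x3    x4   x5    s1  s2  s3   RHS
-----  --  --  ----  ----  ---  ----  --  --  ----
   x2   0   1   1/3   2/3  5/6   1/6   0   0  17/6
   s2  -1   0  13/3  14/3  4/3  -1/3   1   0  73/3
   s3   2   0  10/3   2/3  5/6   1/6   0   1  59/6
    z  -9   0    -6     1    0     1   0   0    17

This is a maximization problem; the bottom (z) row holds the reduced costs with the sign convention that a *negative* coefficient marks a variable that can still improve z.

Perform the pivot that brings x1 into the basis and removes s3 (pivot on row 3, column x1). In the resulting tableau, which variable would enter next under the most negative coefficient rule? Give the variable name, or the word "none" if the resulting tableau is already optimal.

Pivot element 2. New z-row = old z-row − (-9)·(row 3/2).
Updated z-row coefficients: x1: 0, x2: 0, x3: 9, x4: 4, x5: 15/4, s1: 7/4, s2: 0, s3: 9/2.
No coefficient is strictly negative; the tableau after this pivot is optimal.

none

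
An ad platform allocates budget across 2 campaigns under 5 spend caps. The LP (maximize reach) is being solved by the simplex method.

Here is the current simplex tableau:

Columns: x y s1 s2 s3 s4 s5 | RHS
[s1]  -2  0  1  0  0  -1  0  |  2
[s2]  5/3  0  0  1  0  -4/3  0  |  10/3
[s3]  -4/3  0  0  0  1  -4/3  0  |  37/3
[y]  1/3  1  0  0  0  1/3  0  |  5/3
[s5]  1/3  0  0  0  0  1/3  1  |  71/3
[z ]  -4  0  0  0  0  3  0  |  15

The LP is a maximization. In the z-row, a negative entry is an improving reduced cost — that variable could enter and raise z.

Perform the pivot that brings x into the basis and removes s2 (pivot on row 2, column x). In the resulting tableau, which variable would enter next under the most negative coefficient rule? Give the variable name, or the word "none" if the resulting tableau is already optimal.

s4

Pivot element 5/3. New z-row = old z-row − (-4)·(row 2/(5/3)).
Updated z-row coefficients: x: 0, y: 0, s1: 0, s2: 12/5, s3: 0, s4: -1/5, s5: 0.
The most negative is -1/5 in column s4, so s4 would enter next.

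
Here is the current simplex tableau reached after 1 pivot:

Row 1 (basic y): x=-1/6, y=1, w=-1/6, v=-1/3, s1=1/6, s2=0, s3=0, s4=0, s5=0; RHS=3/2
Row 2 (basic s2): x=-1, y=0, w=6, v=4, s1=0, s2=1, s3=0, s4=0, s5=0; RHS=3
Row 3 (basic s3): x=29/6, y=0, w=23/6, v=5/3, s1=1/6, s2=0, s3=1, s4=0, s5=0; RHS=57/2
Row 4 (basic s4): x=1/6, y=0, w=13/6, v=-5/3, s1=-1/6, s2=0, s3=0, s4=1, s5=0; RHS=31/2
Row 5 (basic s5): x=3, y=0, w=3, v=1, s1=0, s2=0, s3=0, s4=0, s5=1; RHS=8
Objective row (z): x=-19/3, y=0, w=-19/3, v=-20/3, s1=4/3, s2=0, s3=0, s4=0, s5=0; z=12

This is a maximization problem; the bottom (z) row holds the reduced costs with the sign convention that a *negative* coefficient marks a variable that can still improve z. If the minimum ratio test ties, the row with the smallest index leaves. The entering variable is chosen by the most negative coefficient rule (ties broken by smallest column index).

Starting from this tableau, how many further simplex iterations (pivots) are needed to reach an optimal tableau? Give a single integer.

pivot: v in, s2 out → z = 17
pivot: x in, s5 out → z = 453/13
No improving column remains; optimal.

2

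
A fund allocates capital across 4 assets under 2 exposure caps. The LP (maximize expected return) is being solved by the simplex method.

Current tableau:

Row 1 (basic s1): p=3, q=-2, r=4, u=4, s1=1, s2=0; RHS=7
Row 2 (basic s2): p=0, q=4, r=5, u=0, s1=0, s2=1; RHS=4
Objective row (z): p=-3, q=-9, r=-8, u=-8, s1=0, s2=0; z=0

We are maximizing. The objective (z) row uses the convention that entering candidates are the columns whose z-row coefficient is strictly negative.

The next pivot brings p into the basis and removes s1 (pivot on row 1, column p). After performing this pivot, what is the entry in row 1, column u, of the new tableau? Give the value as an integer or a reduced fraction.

4/3

Pivot element is row 1, column p: 3.
Normalize row 1: new (row 1, u) = 4/3 = 4/3.
Row 1 is the pivot row, so the entry is 4/3.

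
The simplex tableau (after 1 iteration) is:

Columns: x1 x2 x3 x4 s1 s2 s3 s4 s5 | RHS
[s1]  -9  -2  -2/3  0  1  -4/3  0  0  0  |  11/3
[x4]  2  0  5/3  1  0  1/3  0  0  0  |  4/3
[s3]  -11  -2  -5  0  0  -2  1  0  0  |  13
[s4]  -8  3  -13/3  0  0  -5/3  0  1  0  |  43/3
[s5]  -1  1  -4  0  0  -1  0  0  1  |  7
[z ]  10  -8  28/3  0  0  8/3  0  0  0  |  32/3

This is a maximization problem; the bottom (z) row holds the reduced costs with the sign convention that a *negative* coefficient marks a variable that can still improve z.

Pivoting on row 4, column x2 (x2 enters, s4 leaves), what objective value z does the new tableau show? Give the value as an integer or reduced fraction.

440/9

Minimum ratio for x2: (43/3)/3 = 43/9.
z changes by −(z-row coeff of x2)·ratio = −(-8)·(43/9) = 344/9.
New z = 32/3 + (344/9) = 440/9.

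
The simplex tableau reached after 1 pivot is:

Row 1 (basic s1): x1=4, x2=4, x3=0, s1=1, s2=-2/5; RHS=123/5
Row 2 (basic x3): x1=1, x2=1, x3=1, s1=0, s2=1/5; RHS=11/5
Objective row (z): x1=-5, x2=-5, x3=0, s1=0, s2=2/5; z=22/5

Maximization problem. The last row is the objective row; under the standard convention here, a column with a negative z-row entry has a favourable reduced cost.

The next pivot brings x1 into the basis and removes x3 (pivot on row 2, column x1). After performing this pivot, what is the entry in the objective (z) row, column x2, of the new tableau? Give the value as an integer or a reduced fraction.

0

Pivot element is row 2, column x1: 1.
Normalize row 2: new (row 2, x2) = 1/1 = 1.
z-row ← z-row − (-5)·(new row 2): -5 − (-5)·1 = 0.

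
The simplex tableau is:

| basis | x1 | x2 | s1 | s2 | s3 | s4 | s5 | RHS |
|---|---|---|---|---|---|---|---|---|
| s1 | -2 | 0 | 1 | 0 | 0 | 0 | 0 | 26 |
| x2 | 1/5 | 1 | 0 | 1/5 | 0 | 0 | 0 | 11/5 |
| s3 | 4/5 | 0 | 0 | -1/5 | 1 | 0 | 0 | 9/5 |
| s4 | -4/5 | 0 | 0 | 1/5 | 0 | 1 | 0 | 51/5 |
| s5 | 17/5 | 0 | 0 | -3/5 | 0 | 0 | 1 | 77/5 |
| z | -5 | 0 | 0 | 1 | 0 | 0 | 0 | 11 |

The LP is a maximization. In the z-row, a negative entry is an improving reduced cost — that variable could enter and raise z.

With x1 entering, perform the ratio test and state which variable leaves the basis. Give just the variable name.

Ratios: row 1 (s1): entry -2 ≤ 0, skip; row 2 (x2): (11/5)/(1/5) = 11; row 3 (s3): (9/5)/(4/5) = 9/4; row 4 (s4): entry -4/5 ≤ 0, skip; row 5 (s5): (77/5)/(17/5) = 77/17.
Minimum ratio 9/4 is in the s3 row, so s3 leaves.

s3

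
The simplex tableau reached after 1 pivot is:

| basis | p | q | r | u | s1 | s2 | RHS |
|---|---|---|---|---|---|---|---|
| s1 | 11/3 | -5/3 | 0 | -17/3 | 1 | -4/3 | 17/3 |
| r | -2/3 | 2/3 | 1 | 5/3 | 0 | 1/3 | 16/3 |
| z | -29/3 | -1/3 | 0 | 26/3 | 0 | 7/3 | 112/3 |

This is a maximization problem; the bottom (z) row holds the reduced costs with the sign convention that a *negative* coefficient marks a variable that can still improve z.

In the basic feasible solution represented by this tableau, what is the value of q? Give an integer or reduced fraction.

0

q is nonbasic (not in the basis column), so its value in the current BFS is 0.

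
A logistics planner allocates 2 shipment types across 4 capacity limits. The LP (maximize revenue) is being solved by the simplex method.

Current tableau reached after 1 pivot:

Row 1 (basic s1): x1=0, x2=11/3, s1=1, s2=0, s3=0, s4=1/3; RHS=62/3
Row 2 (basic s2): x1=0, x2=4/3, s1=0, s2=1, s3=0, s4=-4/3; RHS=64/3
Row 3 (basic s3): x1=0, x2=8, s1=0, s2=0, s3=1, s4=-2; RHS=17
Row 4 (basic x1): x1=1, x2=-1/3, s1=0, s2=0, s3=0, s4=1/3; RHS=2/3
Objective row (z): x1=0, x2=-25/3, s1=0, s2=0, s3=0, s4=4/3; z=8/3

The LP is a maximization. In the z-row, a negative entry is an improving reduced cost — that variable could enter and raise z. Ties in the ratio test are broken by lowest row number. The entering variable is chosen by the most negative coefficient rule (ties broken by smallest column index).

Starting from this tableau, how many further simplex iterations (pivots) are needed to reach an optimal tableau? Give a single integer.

2

pivot: x2 in, s3 out → z = 163/8
pivot: s4 in, x1 out → z = 49/2
No improving column remains; optimal.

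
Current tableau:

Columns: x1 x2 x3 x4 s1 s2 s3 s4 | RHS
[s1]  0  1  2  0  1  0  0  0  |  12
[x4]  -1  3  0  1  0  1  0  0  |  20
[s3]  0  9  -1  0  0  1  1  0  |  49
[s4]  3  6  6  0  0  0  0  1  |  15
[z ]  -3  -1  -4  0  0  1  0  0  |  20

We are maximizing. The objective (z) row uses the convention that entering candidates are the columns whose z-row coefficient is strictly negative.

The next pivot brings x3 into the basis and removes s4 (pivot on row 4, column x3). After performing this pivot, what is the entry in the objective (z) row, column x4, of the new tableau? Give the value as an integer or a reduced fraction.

Pivot element is row 4, column x3: 6.
Normalize row 4: new (row 4, x4) = 0/6 = 0.
z-row ← z-row − (-4)·(new row 4): 0 − (-4)·0 = 0.

0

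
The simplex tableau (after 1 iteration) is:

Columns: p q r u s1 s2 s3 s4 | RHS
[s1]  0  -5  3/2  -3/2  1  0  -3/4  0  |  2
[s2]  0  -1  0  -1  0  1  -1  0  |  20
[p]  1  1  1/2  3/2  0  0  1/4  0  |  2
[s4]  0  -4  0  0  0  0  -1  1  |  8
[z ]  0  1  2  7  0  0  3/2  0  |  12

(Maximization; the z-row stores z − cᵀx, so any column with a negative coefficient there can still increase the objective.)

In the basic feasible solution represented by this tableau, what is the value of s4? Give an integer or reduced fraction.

8

s4 is basic (row 4); its value is the RHS of that row: 8.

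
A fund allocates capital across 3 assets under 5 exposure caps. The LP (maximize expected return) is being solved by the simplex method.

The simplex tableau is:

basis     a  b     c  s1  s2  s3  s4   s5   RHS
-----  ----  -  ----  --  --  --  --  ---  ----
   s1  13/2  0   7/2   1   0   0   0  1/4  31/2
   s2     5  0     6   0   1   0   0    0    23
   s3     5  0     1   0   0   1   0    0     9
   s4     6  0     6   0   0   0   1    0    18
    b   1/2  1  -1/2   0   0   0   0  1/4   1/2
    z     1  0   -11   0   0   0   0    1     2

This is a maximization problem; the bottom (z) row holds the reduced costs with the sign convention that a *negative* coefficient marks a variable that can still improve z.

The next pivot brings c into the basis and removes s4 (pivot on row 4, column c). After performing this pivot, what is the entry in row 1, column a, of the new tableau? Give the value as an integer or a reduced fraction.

Pivot element is row 4, column c: 6.
Normalize row 4: new (row 4, a) = 6/6 = 1.
row 1 ← row 1 − (7/2)·(new row 4): 13/2 − (7/2)·1 = 3.

3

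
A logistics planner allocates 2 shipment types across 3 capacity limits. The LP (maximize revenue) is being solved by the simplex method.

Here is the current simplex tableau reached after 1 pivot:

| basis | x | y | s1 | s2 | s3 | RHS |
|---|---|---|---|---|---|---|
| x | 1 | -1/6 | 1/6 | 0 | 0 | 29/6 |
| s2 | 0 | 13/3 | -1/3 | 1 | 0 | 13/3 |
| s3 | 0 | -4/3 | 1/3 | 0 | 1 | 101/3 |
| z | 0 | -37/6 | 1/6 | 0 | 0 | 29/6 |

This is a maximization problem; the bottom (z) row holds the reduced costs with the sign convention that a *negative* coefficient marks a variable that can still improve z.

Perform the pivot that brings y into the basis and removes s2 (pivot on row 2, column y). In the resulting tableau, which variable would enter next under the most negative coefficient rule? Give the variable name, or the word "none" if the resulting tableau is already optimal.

Pivot element 13/3. New z-row = old z-row − (-37/6)·(row 2/(13/3)).
Updated z-row coefficients: x: 0, y: 0, s1: -4/13, s2: 37/26, s3: 0.
The most negative is -4/13 in column s1, so s1 would enter next.

s1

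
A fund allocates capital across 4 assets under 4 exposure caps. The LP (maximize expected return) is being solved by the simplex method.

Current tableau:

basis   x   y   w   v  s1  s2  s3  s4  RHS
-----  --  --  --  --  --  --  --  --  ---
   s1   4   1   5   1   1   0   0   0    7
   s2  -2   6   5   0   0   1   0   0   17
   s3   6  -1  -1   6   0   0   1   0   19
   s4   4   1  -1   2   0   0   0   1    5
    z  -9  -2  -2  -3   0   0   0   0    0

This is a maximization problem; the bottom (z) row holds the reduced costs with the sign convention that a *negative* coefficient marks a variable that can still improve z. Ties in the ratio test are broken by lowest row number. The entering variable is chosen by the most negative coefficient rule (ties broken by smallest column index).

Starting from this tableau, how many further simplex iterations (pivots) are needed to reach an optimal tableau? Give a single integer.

2

pivot: x in, s4 out → z = 45/4
pivot: w in, s1 out → z = 38/3
No improving column remains; optimal.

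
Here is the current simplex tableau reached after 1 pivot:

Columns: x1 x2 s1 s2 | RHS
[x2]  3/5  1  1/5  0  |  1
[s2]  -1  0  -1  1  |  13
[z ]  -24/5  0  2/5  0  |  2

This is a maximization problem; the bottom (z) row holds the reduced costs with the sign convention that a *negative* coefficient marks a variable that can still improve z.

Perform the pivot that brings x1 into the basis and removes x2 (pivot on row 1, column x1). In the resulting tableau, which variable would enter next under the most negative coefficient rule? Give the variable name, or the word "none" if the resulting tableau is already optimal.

Pivot element 3/5. New z-row = old z-row − (-24/5)·(row 1/(3/5)).
Updated z-row coefficients: x1: 0, x2: 8, s1: 2, s2: 0.
No coefficient is strictly negative; the tableau after this pivot is optimal.

none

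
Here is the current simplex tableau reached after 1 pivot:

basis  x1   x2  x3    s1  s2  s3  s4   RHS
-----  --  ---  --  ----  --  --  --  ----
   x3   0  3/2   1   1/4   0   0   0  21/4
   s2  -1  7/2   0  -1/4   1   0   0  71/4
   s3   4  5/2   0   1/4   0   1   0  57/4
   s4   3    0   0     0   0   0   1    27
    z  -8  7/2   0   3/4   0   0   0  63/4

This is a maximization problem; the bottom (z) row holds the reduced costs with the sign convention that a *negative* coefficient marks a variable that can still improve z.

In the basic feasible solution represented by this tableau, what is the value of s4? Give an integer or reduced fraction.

s4 is basic (row 4); its value is the RHS of that row: 27.

27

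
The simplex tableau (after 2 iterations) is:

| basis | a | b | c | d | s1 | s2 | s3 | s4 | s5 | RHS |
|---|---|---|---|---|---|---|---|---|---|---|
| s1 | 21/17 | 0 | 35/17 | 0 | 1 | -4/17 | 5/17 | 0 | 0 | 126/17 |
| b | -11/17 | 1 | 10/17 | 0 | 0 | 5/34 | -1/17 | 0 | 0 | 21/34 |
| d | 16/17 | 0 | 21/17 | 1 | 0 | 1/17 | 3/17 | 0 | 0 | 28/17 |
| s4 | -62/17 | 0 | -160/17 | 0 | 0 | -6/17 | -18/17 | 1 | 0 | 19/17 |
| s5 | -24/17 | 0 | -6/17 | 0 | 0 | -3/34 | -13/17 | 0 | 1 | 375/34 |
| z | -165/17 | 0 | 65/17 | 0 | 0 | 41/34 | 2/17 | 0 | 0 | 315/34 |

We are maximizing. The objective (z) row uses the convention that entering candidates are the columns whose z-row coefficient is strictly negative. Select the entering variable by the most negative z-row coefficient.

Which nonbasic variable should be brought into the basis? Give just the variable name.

Objective-row coefficients: a: -165/17, b: 0, c: 65/17, d: 0, s1: 0, s2: 41/34, s3: 2/17, s4: 0, s5: 0.
The most negative is -165/17 in column a, so a enters.

a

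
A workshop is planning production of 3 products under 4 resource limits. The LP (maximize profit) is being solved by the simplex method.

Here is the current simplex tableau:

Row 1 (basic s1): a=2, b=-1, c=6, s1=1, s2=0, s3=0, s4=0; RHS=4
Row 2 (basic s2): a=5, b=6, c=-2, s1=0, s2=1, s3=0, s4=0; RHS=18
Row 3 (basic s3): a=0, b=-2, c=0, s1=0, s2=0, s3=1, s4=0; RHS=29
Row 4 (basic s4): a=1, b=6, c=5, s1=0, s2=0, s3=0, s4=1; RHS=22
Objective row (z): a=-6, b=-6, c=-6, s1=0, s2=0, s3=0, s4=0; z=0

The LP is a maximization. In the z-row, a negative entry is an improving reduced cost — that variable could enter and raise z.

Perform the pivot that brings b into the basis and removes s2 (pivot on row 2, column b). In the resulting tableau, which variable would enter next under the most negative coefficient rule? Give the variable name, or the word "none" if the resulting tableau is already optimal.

c

Pivot element 6. New z-row = old z-row − (-6)·(row 2/6).
Updated z-row coefficients: a: -1, b: 0, c: -8, s1: 0, s2: 1, s3: 0, s4: 0.
The most negative is -8 in column c, so c would enter next.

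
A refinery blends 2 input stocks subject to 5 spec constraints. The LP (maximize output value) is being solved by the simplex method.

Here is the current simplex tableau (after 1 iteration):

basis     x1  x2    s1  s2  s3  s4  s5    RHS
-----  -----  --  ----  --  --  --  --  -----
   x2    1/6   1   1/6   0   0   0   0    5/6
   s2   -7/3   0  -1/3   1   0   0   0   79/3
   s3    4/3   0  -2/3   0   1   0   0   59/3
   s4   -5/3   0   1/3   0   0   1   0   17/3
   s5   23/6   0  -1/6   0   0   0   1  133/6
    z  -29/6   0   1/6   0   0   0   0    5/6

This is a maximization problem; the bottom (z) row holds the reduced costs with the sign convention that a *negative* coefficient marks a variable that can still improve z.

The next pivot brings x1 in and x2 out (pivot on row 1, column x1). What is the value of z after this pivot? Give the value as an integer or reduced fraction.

25

Minimum ratio for x1: (5/6)/(1/6) = 5.
z changes by −(z-row coeff of x1)·ratio = −(-29/6)·5 = 145/6.
New z = 5/6 + (145/6) = 25.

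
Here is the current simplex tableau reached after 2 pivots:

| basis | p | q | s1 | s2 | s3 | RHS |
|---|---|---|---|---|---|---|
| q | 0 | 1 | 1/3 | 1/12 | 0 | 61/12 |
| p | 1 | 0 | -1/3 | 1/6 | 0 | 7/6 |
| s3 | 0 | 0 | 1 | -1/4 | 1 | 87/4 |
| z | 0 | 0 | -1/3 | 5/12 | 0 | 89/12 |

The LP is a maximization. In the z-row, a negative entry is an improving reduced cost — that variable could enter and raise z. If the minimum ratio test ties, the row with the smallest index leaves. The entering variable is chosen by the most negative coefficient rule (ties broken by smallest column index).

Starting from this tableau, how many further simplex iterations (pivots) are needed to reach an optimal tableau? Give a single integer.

1

pivot: s1 in, q out → z = 25/2
No improving column remains; optimal.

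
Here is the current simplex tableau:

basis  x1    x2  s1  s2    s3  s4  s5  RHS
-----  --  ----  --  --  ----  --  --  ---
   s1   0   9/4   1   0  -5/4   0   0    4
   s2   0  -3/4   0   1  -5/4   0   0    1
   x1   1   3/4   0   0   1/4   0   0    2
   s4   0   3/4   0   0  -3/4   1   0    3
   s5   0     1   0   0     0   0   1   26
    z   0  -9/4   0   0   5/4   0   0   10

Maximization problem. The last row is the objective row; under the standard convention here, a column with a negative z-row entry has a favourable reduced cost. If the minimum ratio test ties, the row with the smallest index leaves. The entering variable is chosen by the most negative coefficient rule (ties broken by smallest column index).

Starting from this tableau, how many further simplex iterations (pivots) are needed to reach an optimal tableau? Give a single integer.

pivot: x2 in, s1 out → z = 14
No improving column remains; optimal.

1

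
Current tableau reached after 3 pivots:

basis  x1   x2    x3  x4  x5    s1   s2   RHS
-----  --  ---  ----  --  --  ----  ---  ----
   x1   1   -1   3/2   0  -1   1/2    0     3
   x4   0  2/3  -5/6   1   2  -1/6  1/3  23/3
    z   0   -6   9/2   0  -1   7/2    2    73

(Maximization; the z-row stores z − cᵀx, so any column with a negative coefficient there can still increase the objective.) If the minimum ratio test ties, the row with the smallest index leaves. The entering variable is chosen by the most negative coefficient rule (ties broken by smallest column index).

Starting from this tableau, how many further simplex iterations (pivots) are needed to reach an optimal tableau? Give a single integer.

pivot: x2 in, x4 out → z = 142
pivot: x3 in, x1 out → z = 316
No improving column remains; optimal.

2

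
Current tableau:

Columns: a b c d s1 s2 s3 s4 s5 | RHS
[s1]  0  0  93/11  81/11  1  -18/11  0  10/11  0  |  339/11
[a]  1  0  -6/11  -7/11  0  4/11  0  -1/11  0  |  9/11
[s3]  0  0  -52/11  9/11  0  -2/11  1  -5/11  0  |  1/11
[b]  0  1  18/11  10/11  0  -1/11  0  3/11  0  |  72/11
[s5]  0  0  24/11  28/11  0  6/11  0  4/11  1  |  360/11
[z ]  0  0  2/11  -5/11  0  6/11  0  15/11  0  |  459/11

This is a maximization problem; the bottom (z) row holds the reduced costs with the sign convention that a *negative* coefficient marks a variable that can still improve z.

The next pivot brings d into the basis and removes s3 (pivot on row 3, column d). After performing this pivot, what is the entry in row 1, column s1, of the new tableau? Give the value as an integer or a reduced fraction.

1

Pivot element is row 3, column d: 9/11.
Normalize row 3: new (row 3, s1) = 0/(9/11) = 0.
row 1 ← row 1 − (81/11)·(new row 3): 1 − (81/11)·0 = 1.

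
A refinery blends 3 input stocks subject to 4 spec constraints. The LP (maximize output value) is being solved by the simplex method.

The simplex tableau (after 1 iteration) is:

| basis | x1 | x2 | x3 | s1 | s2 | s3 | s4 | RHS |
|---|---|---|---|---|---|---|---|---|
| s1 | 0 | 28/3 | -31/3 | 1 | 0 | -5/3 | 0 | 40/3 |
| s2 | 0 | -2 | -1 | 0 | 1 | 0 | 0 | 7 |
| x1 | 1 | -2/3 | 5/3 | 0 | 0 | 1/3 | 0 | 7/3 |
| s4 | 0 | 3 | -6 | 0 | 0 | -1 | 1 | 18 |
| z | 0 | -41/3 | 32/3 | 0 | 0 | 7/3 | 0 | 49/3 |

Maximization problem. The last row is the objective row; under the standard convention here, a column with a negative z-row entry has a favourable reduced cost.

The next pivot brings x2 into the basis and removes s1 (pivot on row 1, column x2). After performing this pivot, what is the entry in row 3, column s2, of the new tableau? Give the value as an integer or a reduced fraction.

Pivot element is row 1, column x2: 28/3.
Normalize row 1: new (row 1, s2) = 0/(28/3) = 0.
row 3 ← row 3 − (-2/3)·(new row 1): 0 − (-2/3)·0 = 0.

0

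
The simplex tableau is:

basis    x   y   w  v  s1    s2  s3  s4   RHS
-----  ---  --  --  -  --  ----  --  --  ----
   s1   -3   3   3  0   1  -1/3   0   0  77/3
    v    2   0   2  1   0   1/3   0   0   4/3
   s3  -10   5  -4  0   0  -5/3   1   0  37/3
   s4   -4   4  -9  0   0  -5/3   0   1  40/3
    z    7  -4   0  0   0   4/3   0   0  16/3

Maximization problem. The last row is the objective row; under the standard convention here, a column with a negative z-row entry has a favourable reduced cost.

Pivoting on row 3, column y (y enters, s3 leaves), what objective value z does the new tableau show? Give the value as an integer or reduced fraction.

76/5

Minimum ratio for y: (37/3)/5 = 37/15.
z changes by −(z-row coeff of y)·ratio = −(-4)·(37/15) = 148/15.
New z = 16/3 + (148/15) = 76/5.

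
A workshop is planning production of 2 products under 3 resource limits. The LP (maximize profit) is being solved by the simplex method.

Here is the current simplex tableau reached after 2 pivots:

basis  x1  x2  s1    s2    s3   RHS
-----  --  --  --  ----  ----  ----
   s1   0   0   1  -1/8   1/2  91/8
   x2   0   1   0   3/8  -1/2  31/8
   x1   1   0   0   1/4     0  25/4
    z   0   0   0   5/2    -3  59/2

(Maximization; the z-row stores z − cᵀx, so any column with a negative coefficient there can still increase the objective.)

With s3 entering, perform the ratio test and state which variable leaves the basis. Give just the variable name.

Ratios: row 1 (s1): (91/8)/(1/2) = 91/4; row 2 (x2): entry -1/2 ≤ 0, skip; row 3 (x1): entry 0 ≤ 0, skip.
Minimum ratio 91/4 is in the s1 row, so s1 leaves.

s1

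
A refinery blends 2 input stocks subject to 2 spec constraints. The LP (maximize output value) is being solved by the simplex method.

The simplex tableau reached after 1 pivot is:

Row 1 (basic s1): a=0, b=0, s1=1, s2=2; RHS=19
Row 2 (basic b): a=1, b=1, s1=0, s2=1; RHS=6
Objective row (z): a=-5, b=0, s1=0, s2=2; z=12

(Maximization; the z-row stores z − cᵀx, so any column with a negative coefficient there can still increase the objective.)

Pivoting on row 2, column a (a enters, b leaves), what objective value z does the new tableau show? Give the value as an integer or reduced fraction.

42

Minimum ratio for a: 6/1 = 6.
z changes by −(z-row coeff of a)·ratio = −(-5)·6 = 30.
New z = 12 + 30 = 42.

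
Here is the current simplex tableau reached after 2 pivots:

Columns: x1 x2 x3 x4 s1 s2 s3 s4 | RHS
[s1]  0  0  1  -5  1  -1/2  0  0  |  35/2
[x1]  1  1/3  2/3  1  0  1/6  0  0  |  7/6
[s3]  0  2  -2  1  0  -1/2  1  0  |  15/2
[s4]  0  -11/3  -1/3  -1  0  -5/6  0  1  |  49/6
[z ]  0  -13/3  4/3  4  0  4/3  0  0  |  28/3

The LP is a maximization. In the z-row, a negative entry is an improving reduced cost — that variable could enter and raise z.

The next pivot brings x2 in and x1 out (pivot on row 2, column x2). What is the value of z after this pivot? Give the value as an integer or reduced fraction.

49/2

Minimum ratio for x2: (7/6)/(1/3) = 7/2.
z changes by −(z-row coeff of x2)·ratio = −(-13/3)·(7/2) = 91/6.
New z = 28/3 + (91/6) = 49/2.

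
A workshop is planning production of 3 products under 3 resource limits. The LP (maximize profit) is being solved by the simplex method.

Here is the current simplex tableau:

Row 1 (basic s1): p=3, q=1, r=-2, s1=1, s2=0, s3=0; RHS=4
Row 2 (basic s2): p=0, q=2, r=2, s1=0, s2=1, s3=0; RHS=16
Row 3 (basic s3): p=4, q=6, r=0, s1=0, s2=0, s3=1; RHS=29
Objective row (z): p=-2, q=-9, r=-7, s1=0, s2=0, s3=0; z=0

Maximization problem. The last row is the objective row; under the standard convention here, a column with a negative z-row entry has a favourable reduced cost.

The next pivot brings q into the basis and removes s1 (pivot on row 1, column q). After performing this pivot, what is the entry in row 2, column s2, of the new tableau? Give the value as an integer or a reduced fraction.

1

Pivot element is row 1, column q: 1.
Normalize row 1: new (row 1, s2) = 0/1 = 0.
row 2 ← row 2 − 2·(new row 1): 1 − 2·0 = 1.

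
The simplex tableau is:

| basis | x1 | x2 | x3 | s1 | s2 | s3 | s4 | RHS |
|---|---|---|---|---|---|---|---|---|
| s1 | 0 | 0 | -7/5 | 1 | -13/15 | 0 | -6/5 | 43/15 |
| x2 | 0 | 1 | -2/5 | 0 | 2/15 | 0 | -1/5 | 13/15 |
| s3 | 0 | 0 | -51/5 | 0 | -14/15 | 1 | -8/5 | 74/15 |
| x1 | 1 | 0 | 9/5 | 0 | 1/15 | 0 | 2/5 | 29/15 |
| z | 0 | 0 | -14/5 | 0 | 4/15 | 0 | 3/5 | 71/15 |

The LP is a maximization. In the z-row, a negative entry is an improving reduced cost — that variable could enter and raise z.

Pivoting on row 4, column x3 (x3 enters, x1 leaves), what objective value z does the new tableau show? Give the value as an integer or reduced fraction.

209/27

Minimum ratio for x3: (29/15)/(9/5) = 29/27.
z changes by −(z-row coeff of x3)·ratio = −(-14/5)·(29/27) = 406/135.
New z = 71/15 + (406/135) = 209/27.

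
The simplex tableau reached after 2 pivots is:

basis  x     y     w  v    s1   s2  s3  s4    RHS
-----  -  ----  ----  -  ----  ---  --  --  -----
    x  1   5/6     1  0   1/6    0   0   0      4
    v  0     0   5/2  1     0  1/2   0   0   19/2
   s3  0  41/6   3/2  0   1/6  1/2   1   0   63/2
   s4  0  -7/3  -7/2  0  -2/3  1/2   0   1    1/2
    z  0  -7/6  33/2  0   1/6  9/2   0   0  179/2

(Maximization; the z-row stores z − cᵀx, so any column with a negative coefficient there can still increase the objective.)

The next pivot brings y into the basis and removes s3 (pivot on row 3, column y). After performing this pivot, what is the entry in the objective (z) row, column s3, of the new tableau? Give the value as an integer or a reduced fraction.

7/41

Pivot element is row 3, column y: 41/6.
Normalize row 3: new (row 3, s3) = 1/(41/6) = 6/41.
z-row ← z-row − (-7/6)·(new row 3): 0 − (-7/6)·(6/41) = 7/41.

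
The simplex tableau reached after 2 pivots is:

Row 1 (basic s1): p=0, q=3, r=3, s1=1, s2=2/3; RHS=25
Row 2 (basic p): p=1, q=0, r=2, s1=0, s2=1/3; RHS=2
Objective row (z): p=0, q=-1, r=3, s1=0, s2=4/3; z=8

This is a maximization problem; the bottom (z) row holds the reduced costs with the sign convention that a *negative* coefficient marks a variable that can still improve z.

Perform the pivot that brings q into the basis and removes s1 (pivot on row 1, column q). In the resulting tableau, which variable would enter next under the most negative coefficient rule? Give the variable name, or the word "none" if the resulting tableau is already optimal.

none

Pivot element 3. New z-row = old z-row − (-1)·(row 1/3).
Updated z-row coefficients: p: 0, q: 0, r: 4, s1: 1/3, s2: 14/9.
No coefficient is strictly negative; the tableau after this pivot is optimal.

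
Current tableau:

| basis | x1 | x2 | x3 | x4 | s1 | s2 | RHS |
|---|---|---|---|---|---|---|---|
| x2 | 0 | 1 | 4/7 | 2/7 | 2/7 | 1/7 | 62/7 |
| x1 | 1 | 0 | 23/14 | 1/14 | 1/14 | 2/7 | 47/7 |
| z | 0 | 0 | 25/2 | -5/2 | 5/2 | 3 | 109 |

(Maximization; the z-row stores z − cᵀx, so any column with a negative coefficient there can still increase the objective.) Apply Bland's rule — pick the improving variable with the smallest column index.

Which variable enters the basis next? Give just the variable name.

x4

Objective-row coefficients: x1: 0, x2: 0, x3: 25/2, x4: -5/2, s1: 5/2, s2: 3.
Improving columns: x4. Bland's rule picks the smallest column index → x4.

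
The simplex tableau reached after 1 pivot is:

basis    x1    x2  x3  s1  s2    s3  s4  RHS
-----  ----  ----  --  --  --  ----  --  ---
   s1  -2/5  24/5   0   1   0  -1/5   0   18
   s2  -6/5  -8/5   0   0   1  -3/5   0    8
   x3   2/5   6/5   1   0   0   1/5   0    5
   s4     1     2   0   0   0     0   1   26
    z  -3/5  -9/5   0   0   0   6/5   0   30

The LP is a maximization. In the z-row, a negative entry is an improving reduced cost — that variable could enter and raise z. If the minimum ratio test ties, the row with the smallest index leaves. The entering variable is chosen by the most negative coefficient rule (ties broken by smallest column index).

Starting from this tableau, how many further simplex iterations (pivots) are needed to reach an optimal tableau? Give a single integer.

2

pivot: x2 in, s1 out → z = 147/4
pivot: x1 in, x3 out → z = 75/2
No improving column remains; optimal.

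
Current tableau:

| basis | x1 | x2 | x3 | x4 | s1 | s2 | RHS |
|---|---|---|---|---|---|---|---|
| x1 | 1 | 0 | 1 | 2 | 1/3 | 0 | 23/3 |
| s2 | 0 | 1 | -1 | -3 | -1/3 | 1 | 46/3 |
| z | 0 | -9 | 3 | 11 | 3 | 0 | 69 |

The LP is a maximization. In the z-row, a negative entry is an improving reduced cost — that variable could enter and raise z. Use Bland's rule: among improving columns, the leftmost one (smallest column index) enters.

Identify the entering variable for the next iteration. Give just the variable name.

Objective-row coefficients: x1: 0, x2: -9, x3: 3, x4: 11, s1: 3, s2: 0.
Improving columns: x2. Bland's rule picks the smallest column index → x2.

x2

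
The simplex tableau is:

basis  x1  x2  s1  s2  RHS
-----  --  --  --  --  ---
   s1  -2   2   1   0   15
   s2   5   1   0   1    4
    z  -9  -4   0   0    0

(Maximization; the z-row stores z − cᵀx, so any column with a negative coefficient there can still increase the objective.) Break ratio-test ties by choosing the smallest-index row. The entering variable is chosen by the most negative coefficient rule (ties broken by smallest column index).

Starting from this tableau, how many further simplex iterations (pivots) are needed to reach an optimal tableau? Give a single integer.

2

pivot: x1 in, s2 out → z = 36/5
pivot: x2 in, x1 out → z = 16
No improving column remains; optimal.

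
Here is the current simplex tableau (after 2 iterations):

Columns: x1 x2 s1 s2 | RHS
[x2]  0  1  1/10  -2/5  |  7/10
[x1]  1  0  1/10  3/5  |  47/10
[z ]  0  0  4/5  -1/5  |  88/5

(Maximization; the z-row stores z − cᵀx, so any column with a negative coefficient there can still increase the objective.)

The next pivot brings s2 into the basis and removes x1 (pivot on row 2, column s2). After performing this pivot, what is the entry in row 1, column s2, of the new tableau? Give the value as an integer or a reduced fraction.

Pivot element is row 2, column s2: 3/5.
Normalize row 2: new (row 2, s2) = (3/5)/(3/5) = 1.
row 1 ← row 1 − (-2/5)·(new row 2): -2/5 − (-2/5)·1 = 0.

0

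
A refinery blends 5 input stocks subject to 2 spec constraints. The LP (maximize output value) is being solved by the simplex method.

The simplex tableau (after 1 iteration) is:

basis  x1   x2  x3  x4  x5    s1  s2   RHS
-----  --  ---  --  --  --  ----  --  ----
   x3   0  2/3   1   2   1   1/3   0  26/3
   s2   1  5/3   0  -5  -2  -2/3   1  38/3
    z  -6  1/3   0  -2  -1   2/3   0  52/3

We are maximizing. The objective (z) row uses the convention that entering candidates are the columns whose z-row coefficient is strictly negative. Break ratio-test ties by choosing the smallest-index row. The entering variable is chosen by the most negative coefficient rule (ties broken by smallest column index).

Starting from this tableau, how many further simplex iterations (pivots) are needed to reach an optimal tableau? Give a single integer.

2

pivot: x1 in, s2 out → z = 280/3
pivot: x4 in, x3 out → z = 232
No improving column remains; optimal.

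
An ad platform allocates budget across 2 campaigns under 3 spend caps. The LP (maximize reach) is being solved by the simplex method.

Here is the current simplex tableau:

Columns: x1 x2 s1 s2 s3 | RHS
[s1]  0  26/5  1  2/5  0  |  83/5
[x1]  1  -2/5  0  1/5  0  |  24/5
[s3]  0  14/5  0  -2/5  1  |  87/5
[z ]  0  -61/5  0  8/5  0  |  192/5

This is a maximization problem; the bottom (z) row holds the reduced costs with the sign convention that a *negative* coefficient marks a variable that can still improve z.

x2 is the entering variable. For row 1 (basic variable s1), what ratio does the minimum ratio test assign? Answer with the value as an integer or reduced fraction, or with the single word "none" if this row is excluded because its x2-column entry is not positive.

83/26

Ratio = RHS / (x2 entry) = (83/5) / (26/5) = 83/26.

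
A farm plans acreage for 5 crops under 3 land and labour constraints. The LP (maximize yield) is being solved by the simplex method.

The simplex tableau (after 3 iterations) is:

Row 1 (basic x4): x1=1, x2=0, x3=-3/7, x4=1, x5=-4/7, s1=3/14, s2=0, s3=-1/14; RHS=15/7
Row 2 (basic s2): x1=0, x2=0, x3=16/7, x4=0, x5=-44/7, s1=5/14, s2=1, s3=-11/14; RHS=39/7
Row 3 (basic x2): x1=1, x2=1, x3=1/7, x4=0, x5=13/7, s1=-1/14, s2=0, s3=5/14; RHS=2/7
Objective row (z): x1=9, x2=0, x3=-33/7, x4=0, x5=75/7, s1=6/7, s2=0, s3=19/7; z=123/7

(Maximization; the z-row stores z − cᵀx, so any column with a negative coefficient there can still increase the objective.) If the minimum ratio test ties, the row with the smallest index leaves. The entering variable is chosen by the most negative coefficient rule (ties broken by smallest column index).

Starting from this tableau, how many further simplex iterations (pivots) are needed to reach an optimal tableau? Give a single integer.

pivot: x3 in, x2 out → z = 27
pivot: s1 in, s2 out → z = 28
No improving column remains; optimal.

2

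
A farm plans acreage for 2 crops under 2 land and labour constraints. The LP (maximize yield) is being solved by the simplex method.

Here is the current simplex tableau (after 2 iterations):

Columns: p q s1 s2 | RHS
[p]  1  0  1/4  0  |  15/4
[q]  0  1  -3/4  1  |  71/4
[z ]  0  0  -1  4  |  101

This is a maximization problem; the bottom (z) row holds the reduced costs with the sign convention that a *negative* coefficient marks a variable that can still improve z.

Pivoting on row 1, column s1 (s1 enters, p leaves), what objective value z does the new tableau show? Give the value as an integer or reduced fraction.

Minimum ratio for s1: (15/4)/(1/4) = 15.
z changes by −(z-row coeff of s1)·ratio = −(-1)·15 = 15.
New z = 101 + 15 = 116.

116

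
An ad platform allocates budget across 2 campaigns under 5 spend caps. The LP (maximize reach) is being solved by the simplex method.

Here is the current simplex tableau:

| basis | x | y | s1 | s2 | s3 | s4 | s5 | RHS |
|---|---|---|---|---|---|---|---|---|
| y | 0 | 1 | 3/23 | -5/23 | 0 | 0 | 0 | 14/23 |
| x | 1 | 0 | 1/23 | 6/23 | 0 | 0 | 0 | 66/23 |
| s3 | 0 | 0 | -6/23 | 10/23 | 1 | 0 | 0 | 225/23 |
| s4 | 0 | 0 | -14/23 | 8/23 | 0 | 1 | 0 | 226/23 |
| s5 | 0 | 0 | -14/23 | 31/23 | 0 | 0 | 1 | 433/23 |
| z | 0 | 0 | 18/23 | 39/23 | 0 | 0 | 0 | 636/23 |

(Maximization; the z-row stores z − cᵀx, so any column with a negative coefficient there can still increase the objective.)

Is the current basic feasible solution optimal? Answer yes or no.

No objective-row coefficient is strictly negative, so no entering variable exists; the tableau is optimal.

yes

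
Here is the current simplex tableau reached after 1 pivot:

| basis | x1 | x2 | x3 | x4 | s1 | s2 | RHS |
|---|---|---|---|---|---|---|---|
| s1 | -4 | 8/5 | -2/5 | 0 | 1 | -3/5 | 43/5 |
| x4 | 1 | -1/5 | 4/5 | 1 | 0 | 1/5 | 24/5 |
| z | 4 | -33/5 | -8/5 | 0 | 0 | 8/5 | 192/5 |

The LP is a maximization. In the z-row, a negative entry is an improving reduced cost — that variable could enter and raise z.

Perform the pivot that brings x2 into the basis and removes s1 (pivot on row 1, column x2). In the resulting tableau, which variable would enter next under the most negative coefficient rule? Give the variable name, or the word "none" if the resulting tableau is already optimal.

Pivot element 8/5. New z-row = old z-row − (-33/5)·(row 1/(8/5)).
Updated z-row coefficients: x1: -25/2, x2: 0, x3: -13/4, x4: 0, s1: 33/8, s2: -7/8.
The most negative is -25/2 in column x1, so x1 would enter next.

x1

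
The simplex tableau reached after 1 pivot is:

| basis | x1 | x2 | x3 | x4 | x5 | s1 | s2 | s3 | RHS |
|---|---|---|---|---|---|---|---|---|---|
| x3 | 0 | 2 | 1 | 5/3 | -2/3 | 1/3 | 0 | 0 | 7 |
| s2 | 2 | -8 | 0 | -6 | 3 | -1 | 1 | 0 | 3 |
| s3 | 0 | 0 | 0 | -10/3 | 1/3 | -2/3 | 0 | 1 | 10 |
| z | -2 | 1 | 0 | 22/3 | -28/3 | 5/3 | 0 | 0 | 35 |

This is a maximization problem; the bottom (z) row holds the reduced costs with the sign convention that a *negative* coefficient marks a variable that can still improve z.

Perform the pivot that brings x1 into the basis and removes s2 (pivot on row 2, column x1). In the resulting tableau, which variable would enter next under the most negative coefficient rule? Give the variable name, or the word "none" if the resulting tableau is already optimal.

Pivot element 2. New z-row = old z-row − (-2)·(row 2/2).
Updated z-row coefficients: x1: 0, x2: -7, x3: 0, x4: 4/3, x5: -19/3, s1: 2/3, s2: 1, s3: 0.
The most negative is -7 in column x2, so x2 would enter next.

x2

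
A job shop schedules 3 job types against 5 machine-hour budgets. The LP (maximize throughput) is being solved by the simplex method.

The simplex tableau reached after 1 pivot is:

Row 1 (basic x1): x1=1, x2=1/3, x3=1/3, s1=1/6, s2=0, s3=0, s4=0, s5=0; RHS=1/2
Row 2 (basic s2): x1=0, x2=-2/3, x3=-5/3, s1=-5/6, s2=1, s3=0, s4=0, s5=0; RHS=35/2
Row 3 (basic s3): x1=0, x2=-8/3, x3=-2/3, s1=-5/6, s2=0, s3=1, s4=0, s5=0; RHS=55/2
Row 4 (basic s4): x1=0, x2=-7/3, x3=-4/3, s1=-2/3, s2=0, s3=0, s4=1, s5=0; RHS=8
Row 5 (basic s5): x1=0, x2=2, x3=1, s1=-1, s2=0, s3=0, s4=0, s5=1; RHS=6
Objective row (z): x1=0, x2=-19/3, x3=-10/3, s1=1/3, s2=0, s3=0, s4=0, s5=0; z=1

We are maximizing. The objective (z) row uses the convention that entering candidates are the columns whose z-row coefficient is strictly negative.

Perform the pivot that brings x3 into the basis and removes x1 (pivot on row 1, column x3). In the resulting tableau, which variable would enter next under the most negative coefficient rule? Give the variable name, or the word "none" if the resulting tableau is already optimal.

Pivot element 1/3. New z-row = old z-row − (-10/3)·(row 1/(1/3)).
Updated z-row coefficients: x1: 10, x2: -3, x3: 0, s1: 2, s2: 0, s3: 0, s4: 0, s5: 0.
The most negative is -3 in column x2, so x2 would enter next.

x2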